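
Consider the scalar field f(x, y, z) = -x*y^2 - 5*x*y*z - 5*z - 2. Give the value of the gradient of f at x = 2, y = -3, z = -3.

(-54, 42, 25)

∂f/∂x = -y^2 - 5*y*z
∂f/∂y = -2*x*y - 5*x*z
∂f/∂z = -5*x*y - 5
∇f = (-y^2 - 5*y*z, -2*x*y - 5*x*z, -5*x*y - 5)
At (2, -3, -3): (-54, 42, 25).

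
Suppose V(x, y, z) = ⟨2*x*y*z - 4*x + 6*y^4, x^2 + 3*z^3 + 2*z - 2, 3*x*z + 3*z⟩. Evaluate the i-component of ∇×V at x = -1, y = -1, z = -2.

-38

(∇×V)_1 = ∂V₃/∂y − ∂V₂/∂z
= 0 − (9*z^2 + 2)
= -9*z^2 - 2
At (-1, -1, -2): -38.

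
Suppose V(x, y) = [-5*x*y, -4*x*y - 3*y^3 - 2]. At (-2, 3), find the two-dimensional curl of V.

∂V₂/∂x = -4*y
∂V₁/∂y = -5*x
Scalar curl = 5*x - 4*y
At (-2, 3): -22.

-22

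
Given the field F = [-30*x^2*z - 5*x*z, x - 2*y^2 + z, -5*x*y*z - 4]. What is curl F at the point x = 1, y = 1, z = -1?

(∇×F)₁ = ∂F₃/∂y − ∂F₂/∂z = -5*x*z - 1
(∇×F)₂ = ∂F₁/∂z − ∂F₃/∂x = -30*x^2 - 5*x + 5*y*z
(∇×F)₃ = ∂F₂/∂x − ∂F₁/∂y = 1
∇×F = (-5*x*z - 1, -30*x^2 - 5*x + 5*y*z, 1)
At (1, 1, -1): (4, -40, 1).

(4, -40, 1)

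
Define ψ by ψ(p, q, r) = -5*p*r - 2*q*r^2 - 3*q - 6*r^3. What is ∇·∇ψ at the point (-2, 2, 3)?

∂²ψ/∂p² = 0
∂²ψ/∂q² = 0
∂²ψ/∂r² = -4*(q + 9*r)
∇²ψ = -4*q - 36*r
At (-2, 2, 3): -116.

-116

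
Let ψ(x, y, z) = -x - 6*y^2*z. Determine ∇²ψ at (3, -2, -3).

36

∂²ψ/∂x² = 0
∂²ψ/∂y² = -12*z
∂²ψ/∂z² = 0
∇²ψ = -12*z
At (3, -2, -3): 36.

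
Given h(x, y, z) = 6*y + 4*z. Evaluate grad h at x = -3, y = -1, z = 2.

(0, 6, 4)

∂h/∂x = 0
∂h/∂y = 6
∂h/∂z = 4
∇h = (0, 6, 4)
At (-3, -1, 2): (0, 6, 4).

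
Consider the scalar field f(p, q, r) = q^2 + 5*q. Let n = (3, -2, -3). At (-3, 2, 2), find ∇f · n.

∂f/∂p = 0
∂f/∂q = 2*q + 5
∂f/∂r = 0
∇f at (-3, 2, 2) = (0, 9, 0)
∇f · n = (0)(3) + (9)(-2) + (0)(-3) = -18

-18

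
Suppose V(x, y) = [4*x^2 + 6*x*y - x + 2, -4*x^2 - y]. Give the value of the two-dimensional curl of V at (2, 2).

∂V₂/∂x = -8*x
∂V₁/∂y = 6*x
Scalar curl = -14*x
At (2, 2): -28.

-28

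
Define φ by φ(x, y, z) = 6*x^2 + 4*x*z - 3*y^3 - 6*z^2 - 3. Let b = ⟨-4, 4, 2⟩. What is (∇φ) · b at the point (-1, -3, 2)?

∂φ/∂x = 12*x + 4*z
∂φ/∂y = -9*y^2
∂φ/∂z = 4*x - 12*z
∇φ at (-1, -3, 2) = (-4, -81, -28)
∇φ · b = (-4)(-4) + (-81)(4) + (-28)(2) = -364

-364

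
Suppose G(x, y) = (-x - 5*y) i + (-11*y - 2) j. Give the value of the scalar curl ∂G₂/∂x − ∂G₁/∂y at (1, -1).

5

∂G₂/∂x = 0
∂G₁/∂y = -5
Scalar curl = 5
At (1, -1): 5.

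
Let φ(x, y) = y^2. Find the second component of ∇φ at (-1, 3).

(∇φ)_2 = ∂φ/∂y = 2*y
At (-1, 3): 6.

6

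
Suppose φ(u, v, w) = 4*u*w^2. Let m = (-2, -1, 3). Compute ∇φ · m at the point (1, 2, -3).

∂φ/∂u = 4*w^2
∂φ/∂v = 0
∂φ/∂w = 8*u*w
∇φ at (1, 2, -3) = (36, 0, -24)
∇φ · m = (36)(-2) + (0)(-1) + (-24)(3) = -144

-144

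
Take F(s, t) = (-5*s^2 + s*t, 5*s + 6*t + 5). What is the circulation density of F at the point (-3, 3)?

8

∂F₂/∂s = 5
∂F₁/∂t = s
Scalar curl = -s + 5
At (-3, 3): 8.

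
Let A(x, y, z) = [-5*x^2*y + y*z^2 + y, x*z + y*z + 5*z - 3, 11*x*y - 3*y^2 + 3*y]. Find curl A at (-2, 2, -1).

(∇×A)₁ = ∂A₃/∂y − ∂A₂/∂z = 10*x - 7*y - 2
(∇×A)₂ = ∂A₁/∂z − ∂A₃/∂x = 2*y*z - 11*y
(∇×A)₃ = ∂A₂/∂x − ∂A₁/∂y = 5*x^2 - z^2 + z - 1
∇×A = (10*x - 7*y - 2, 2*y*z - 11*y, 5*x^2 - z^2 + z - 1)
At (-2, 2, -1): (-36, -26, 17).

(-36, -26, 17)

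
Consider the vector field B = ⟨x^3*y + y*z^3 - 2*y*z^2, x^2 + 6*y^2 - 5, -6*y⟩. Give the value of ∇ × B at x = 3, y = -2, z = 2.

(∇×B)₁ = ∂B₃/∂y − ∂B₂/∂z = -6
(∇×B)₂ = ∂B₁/∂z − ∂B₃/∂x = 3*y*z^2 - 4*y*z
(∇×B)₃ = ∂B₂/∂x − ∂B₁/∂y = -x^3 + 2*x - z^3 + 2*z^2
∇×B = (-6, 3*y*z^2 - 4*y*z, -x^3 + 2*x - z^3 + 2*z^2)
At (3, -2, 2): (-6, -8, -21).

(-6, -8, -21)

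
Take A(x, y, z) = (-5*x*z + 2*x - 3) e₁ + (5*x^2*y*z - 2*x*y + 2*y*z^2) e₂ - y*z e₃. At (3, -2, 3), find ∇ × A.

(∇×A)₁ = ∂A₃/∂y − ∂A₂/∂z = -5*x^2*y - 4*y*z - z
(∇×A)₂ = ∂A₁/∂z − ∂A₃/∂x = -5*x
(∇×A)₃ = ∂A₂/∂x − ∂A₁/∂y = 10*x*y*z - 2*y
∇×A = (-5*x^2*y - 4*y*z - z, -5*x, 10*x*y*z - 2*y)
At (3, -2, 3): (111, -15, -176).

(111, -15, -176)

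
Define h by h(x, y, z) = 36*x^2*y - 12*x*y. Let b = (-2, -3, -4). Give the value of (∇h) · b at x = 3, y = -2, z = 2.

∂h/∂x = 72*x*y - 12*y
∂h/∂y = 36*x^2 - 12*x
∂h/∂z = 0
∇h at (3, -2, 2) = (-408, 288, 0)
∇h · b = (-408)(-2) + (288)(-3) + (0)(-4) = -48

-48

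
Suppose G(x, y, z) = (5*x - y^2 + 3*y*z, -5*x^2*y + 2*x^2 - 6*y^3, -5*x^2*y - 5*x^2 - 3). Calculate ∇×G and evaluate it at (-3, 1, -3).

(∇×G)₁ = ∂G₃/∂y − ∂G₂/∂z = -5*x^2
(∇×G)₂ = ∂G₁/∂z − ∂G₃/∂x = 10*x*y + 10*x + 3*y
(∇×G)₃ = ∂G₂/∂x − ∂G₁/∂y = -10*x*y + 4*x + 2*y - 3*z
∇×G = (-5*x^2, 10*x*y + 10*x + 3*y, -10*x*y + 4*x + 2*y - 3*z)
At (-3, 1, -3): (-45, -57, 29).

(-45, -57, 29)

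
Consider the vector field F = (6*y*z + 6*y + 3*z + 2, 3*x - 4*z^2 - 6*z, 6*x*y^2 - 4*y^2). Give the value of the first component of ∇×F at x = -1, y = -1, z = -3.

2

(∇×F)_1 = ∂F₃/∂y − ∂F₂/∂z
= 12*x*y - 8*y − (-8*z - 6)
= 12*x*y - 8*y + 8*z + 6
At (-1, -1, -3): 2.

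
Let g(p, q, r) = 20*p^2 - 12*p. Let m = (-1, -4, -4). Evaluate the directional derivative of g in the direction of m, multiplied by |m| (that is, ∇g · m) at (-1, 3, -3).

52

∂g/∂p = 40*p - 12
∂g/∂q = 0
∂g/∂r = 0
∇g at (-1, 3, -3) = (-52, 0, 0)
∇g · m = (-52)(-1) + (0)(-4) + (0)(-4) = 52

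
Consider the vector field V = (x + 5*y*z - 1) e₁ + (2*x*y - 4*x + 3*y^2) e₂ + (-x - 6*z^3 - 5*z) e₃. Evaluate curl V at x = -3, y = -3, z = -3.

(∇×V)₁ = ∂V₃/∂y − ∂V₂/∂z = 0
(∇×V)₂ = ∂V₁/∂z − ∂V₃/∂x = 5*y + 1
(∇×V)₃ = ∂V₂/∂x − ∂V₁/∂y = 2*y - 5*z - 4
∇×V = (0, 5*y + 1, 2*y - 5*z - 4)
At (-3, -3, -3): (0, -14, 5).

(0, -14, 5)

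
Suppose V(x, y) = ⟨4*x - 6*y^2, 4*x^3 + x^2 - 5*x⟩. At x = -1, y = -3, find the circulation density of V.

-31

∂V₂/∂x = 12*x^2 + 2*x - 5
∂V₁/∂y = -12*y
Scalar curl = 12*x^2 + 2*x + 12*y - 5
At (-1, -3): -31.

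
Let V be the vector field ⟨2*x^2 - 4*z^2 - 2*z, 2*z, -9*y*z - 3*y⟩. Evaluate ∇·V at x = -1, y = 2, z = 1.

∂V₁/∂x = 4*x
∂V₂/∂y = 0
∂V₃/∂z = -9*y
∇·V = 4*x - 9*y
At (-1, 2, 1): -22.

-22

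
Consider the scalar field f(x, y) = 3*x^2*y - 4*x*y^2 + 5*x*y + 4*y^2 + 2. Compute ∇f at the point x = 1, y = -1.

(-15, 8)

∂f/∂x = 6*x*y - 4*y^2 + 5*y
∂f/∂y = 3*x^2 - 8*x*y + 5*x + 8*y
∇f = (6*x*y - 4*y^2 + 5*y, 3*x^2 - 8*x*y + 5*x + 8*y)
At (1, -1): (-15, 8).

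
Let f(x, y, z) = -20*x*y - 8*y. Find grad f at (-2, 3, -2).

(-60, 32, 0)

∂f/∂x = -20*y
∂f/∂y = -20*x - 8
∂f/∂z = 0
∇f = (-20*y, -20*x - 8, 0)
At (-2, 3, -2): (-60, 32, 0).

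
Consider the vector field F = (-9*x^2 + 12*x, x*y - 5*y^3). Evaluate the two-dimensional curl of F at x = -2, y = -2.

∂F₂/∂x = y
∂F₁/∂y = 0
Scalar curl = y
At (-2, -2): -2.

-2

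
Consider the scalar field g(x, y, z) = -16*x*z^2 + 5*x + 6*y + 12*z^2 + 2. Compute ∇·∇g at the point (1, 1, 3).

∂²g/∂x² = 0
∂²g/∂y² = 0
∂²g/∂z² = 8*(-4*x + 3)
∇²g = -32*x + 24
At (1, 1, 3): -8.

-8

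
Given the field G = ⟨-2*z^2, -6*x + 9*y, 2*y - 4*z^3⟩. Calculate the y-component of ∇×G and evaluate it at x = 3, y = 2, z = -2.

8

(∇×G)_2 = ∂G₁/∂z − ∂G₃/∂x
= -4*z − (0)
= -4*z
At (3, 2, -2): 8.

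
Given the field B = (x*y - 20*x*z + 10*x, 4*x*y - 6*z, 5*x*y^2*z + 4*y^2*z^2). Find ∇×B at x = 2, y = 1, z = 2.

(∇×B)₁ = ∂B₃/∂y − ∂B₂/∂z = 10*x*y*z + 8*y*z^2 + 6
(∇×B)₂ = ∂B₁/∂z − ∂B₃/∂x = -20*x - 5*y^2*z
(∇×B)₃ = ∂B₂/∂x − ∂B₁/∂y = -x + 4*y
∇×B = (10*x*y*z + 8*y*z^2 + 6, -20*x - 5*y^2*z, -x + 4*y)
At (2, 1, 2): (78, -50, 2).

(78, -50, 2)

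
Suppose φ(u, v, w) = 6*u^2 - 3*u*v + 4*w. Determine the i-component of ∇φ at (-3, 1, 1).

-39

(∇φ)_1 = ∂φ/∂u = 12*u - 3*v
At (-3, 1, 1): -39.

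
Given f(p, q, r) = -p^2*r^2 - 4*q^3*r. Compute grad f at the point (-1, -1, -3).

∂f/∂p = -2*p*r^2
∂f/∂q = -12*q^2*r
∂f/∂r = -2*p^2*r - 4*q^3
∇f = (-2*p*r^2, -12*q^2*r, -2*p^2*r - 4*q^3)
At (-1, -1, -3): (18, 36, 10).

(18, 36, 10)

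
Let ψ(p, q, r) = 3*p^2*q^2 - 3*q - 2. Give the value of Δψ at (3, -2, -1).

78

∂²ψ/∂p² = 6*q^2
∂²ψ/∂q² = 6*p^2
∂²ψ/∂r² = 0
∇²ψ = 6*p^2 + 6*q^2
At (3, -2, -1): 78.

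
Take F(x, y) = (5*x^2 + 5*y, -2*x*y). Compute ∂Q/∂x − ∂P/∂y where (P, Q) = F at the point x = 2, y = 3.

-11

∂F₂/∂x = -2*y
∂F₁/∂y = 5
Scalar curl = -2*y - 5
At (2, 3): -11.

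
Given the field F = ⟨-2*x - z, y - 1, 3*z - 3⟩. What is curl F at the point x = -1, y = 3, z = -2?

(∇×F)₁ = ∂F₃/∂y − ∂F₂/∂z = 0
(∇×F)₂ = ∂F₁/∂z − ∂F₃/∂x = -1
(∇×F)₃ = ∂F₂/∂x − ∂F₁/∂y = 0
∇×F = (0, -1, 0)
At (-1, 3, -2): (0, -1, 0).

(0, -1, 0)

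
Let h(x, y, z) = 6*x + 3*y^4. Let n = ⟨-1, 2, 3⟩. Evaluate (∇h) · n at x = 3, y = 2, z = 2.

∂h/∂x = 6
∂h/∂y = 12*y^3
∂h/∂z = 0
∇h at (3, 2, 2) = (6, 96, 0)
∇h · n = (6)(-1) + (96)(2) + (0)(3) = 186

186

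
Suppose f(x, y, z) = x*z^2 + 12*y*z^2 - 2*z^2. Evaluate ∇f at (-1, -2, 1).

∂f/∂x = z^2
∂f/∂y = 12*z^2
∂f/∂z = 2*x*z + 24*y*z - 4*z
∇f = (z^2, 12*z^2, 2*x*z + 24*y*z - 4*z)
At (-1, -2, 1): (1, 12, -54).

(1, 12, -54)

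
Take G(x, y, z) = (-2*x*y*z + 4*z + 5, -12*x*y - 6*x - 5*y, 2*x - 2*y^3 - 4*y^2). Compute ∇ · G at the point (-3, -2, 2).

39

∂G₁/∂x = -2*y*z
∂G₂/∂y = -12*x - 5
∂G₃/∂z = 0
∇·G = -12*x - 2*y*z - 5
At (-3, -2, 2): 39.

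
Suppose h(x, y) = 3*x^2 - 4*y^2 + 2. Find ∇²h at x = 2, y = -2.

∂²h/∂x² = 6
∂²h/∂y² = -8
∇²h = -2
At (2, -2): -2.

-2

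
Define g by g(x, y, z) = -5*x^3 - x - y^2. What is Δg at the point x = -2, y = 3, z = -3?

∂²g/∂x² = -30*x
∂²g/∂y² = -2
∂²g/∂z² = 0
∇²g = -30*x - 2
At (-2, 3, -3): 58.

58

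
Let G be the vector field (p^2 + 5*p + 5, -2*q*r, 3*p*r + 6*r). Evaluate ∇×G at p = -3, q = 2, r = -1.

(4, 3, 0)

(∇×G)₁ = ∂G₃/∂q − ∂G₂/∂r = 2*q
(∇×G)₂ = ∂G₁/∂r − ∂G₃/∂p = -3*r
(∇×G)₃ = ∂G₂/∂p − ∂G₁/∂q = 0
∇×G = (2*q, -3*r, 0)
At (-3, 2, -1): (4, 3, 0).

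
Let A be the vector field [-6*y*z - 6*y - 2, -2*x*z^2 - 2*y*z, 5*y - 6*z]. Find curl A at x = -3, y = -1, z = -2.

(27, 6, -14)

(∇×A)₁ = ∂A₃/∂y − ∂A₂/∂z = 4*x*z + 2*y + 5
(∇×A)₂ = ∂A₁/∂z − ∂A₃/∂x = -6*y
(∇×A)₃ = ∂A₂/∂x − ∂A₁/∂y = -2*z^2 + 6*z + 6
∇×A = (4*x*z + 2*y + 5, -6*y, -2*z^2 + 6*z + 6)
At (-3, -1, -2): (27, 6, -14).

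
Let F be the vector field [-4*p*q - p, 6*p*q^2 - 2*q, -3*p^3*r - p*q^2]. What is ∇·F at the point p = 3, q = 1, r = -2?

-52

∂F₁/∂p = -4*q - 1
∂F₂/∂q = 12*p*q - 2
∂F₃/∂r = -3*p^3
∇·F = -3*p^3 + 12*p*q - 4*q - 3
At (3, 1, -2): -52.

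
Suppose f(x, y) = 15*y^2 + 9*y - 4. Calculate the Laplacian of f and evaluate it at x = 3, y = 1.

30

∂²f/∂x² = 0
∂²f/∂y² = 30
∇²f = 30
At (3, 1): 30.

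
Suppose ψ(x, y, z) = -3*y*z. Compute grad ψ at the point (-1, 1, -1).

(0, 3, -3)

∂ψ/∂x = 0
∂ψ/∂y = -3*z
∂ψ/∂z = -3*y
∇ψ = (0, -3*z, -3*y)
At (-1, 1, -1): (0, 3, -3).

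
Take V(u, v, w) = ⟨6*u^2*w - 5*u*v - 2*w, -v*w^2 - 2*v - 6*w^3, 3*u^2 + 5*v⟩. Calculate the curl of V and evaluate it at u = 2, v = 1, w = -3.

(∇×V)₁ = ∂V₃/∂v − ∂V₂/∂w = 2*v*w + 18*w^2 + 5
(∇×V)₂ = ∂V₁/∂w − ∂V₃/∂u = 6*u^2 - 6*u - 2
(∇×V)₃ = ∂V₂/∂u − ∂V₁/∂v = 5*u
∇×V = (2*v*w + 18*w^2 + 5, 6*u^2 - 6*u - 2, 5*u)
At (2, 1, -3): (161, 10, 10).

(161, 10, 10)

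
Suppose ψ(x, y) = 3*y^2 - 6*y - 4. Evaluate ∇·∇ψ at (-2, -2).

6

∂²ψ/∂x² = 0
∂²ψ/∂y² = 6
∇²ψ = 6
At (-2, -2): 6.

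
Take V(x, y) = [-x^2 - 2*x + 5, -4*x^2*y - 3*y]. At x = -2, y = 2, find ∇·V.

-17

∂V₁/∂x = -2*x - 2
∂V₂/∂y = -4*x^2 - 3
∇·V = -4*x^2 - 2*x - 5
At (-2, 2): -17.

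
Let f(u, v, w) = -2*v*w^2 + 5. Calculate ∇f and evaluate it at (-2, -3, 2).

∂f/∂u = 0
∂f/∂v = -2*w^2
∂f/∂w = -4*v*w
∇f = (0, -2*w^2, -4*v*w)
At (-2, -3, 2): (0, -8, 24).

(0, -8, 24)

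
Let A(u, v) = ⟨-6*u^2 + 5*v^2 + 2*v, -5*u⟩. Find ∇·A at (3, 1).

∂A₁/∂u = -12*u
∂A₂/∂v = 0
∇·A = -12*u
At (3, 1): -36.

-36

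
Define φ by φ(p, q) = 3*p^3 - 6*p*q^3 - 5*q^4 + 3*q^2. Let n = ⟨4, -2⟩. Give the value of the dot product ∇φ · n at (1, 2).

∂φ/∂p = 9*p^2 - 6*q^3
∂φ/∂q = -18*p*q^2 - 20*q^3 + 6*q
∇φ at (1, 2) = (-39, -220)
∇φ · n = (-39)(4) + (-220)(-2) = 284

284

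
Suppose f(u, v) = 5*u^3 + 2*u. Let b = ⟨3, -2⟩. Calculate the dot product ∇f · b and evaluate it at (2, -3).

186

∂f/∂u = 15*u^2 + 2
∂f/∂v = 0
∇f at (2, -3) = (62, 0)
∇f · b = (62)(3) + (0)(-2) = 186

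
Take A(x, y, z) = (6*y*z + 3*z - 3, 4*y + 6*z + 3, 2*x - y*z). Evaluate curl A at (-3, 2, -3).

(∇×A)₁ = ∂A₃/∂y − ∂A₂/∂z = -z - 6
(∇×A)₂ = ∂A₁/∂z − ∂A₃/∂x = 6*y + 1
(∇×A)₃ = ∂A₂/∂x − ∂A₁/∂y = -6*z
∇×A = (-z - 6, 6*y + 1, -6*z)
At (-3, 2, -3): (-3, 13, 18).

(-3, 13, 18)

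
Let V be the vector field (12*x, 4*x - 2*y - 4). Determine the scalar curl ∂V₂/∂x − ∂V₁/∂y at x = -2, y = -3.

4

∂V₂/∂x = 4
∂V₁/∂y = 0
Scalar curl = 4
At (-2, -3): 4.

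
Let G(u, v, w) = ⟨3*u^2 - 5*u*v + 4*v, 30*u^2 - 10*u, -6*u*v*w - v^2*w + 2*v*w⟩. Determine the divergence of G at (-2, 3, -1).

6

∂G₁/∂u = 6*u - 5*v
∂G₂/∂v = 0
∂G₃/∂w = -6*u*v - v^2 + 2*v
∇·G = -6*u*v + 6*u - v^2 - 3*v
At (-2, 3, -1): 6.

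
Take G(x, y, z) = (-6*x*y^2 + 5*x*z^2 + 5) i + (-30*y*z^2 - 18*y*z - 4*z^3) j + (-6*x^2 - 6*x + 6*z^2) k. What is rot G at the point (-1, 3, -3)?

(-378, 24, -36)

(∇×G)₁ = ∂G₃/∂y − ∂G₂/∂z = 60*y*z + 18*y + 12*z^2
(∇×G)₂ = ∂G₁/∂z − ∂G₃/∂x = 10*x*z + 12*x + 6
(∇×G)₃ = ∂G₂/∂x − ∂G₁/∂y = 12*x*y
∇×G = (60*y*z + 18*y + 12*z^2, 10*x*z + 12*x + 6, 12*x*y)
At (-1, 3, -3): (-378, 24, -36).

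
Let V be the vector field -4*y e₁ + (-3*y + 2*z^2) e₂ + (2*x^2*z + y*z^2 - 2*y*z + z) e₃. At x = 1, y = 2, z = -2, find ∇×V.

(∇×V)₁ = ∂V₃/∂y − ∂V₂/∂z = z^2 - 6*z
(∇×V)₂ = ∂V₁/∂z − ∂V₃/∂x = -4*x*z
(∇×V)₃ = ∂V₂/∂x − ∂V₁/∂y = 4
∇×V = (z^2 - 6*z, -4*x*z, 4)
At (1, 2, -2): (16, 8, 4).

(16, 8, 4)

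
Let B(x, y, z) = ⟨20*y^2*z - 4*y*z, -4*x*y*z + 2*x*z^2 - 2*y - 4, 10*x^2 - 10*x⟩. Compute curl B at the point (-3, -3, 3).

(72, 262, 426)

(∇×B)₁ = ∂B₃/∂y − ∂B₂/∂z = 4*x*y - 4*x*z
(∇×B)₂ = ∂B₁/∂z − ∂B₃/∂x = -20*x + 20*y^2 - 4*y + 10
(∇×B)₃ = ∂B₂/∂x − ∂B₁/∂y = -44*y*z + 2*z^2 + 4*z
∇×B = (4*x*y - 4*x*z, -20*x + 20*y^2 - 4*y + 10, -44*y*z + 2*z^2 + 4*z)
At (-3, -3, 3): (72, 262, 426).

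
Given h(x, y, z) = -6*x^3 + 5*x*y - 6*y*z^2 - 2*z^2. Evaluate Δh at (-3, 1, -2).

∂²h/∂x² = -36*x
∂²h/∂y² = 0
∂²h/∂z² = -4*(3*y + 1)
∇²h = -36*x - 12*y - 4
At (-3, 1, -2): 92.

92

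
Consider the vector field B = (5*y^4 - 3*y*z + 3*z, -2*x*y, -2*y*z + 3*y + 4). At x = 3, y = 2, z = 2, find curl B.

(-1, -3, -158)

(∇×B)₁ = ∂B₃/∂y − ∂B₂/∂z = -2*z + 3
(∇×B)₂ = ∂B₁/∂z − ∂B₃/∂x = -3*y + 3
(∇×B)₃ = ∂B₂/∂x − ∂B₁/∂y = -20*y^3 - 2*y + 3*z
∇×B = (-2*z + 3, -3*y + 3, -20*y^3 - 2*y + 3*z)
At (3, 2, 2): (-1, -3, -158).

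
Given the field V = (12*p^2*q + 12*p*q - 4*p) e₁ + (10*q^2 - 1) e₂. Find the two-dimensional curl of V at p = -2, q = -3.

-24

∂V₂/∂p = 0
∂V₁/∂q = 12*p^2 + 12*p
Scalar curl = -12*p^2 - 12*p
At (-2, -3): -24.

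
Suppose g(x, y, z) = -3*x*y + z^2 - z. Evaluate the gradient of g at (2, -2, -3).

(6, -6, -7)

∂g/∂x = -3*y
∂g/∂y = -3*x
∂g/∂z = 2*z - 1
∇g = (-3*y, -3*x, 2*z - 1)
At (2, -2, -3): (6, -6, -7).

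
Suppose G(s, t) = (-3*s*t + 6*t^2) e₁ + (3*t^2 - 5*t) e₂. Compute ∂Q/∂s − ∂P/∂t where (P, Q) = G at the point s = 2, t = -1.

∂G₂/∂s = 0
∂G₁/∂t = -3*s + 12*t
Scalar curl = 3*s - 12*t
At (2, -1): 18.

18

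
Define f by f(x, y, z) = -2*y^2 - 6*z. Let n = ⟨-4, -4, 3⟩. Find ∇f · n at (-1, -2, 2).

-50

∂f/∂x = 0
∂f/∂y = -4*y
∂f/∂z = -6
∇f at (-1, -2, 2) = (0, 8, -6)
∇f · n = (0)(-4) + (8)(-4) + (-6)(3) = -50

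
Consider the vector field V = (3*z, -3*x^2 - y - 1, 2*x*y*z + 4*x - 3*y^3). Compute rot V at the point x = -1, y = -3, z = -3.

(-75, -19, 6)

(∇×V)₁ = ∂V₃/∂y − ∂V₂/∂z = 2*x*z - 9*y^2
(∇×V)₂ = ∂V₁/∂z − ∂V₃/∂x = -2*y*z - 1
(∇×V)₃ = ∂V₂/∂x − ∂V₁/∂y = -6*x
∇×V = (2*x*z - 9*y^2, -2*y*z - 1, -6*x)
At (-1, -3, -3): (-75, -19, 6).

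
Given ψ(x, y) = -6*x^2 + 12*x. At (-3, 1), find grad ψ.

(48, 0)

∂ψ/∂x = -12*x + 12
∂ψ/∂y = 0
∇ψ = (-12*x + 12, 0)
At (-3, 1): (48, 0).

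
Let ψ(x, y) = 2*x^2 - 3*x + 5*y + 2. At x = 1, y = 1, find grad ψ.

∂ψ/∂x = 4*x - 3
∂ψ/∂y = 5
∇ψ = (4*x - 3, 5)
At (1, 1): (1, 5).

(1, 5)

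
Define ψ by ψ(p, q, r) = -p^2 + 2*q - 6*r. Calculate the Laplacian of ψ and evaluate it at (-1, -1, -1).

-2

∂²ψ/∂p² = -2
∂²ψ/∂q² = 0
∂²ψ/∂r² = 0
∇²ψ = -2
At (-1, -1, -1): -2.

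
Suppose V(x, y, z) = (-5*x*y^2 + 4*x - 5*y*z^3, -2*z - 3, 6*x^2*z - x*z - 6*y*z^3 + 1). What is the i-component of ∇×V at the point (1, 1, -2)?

(∇×V)_1 = ∂V₃/∂y − ∂V₂/∂z
= -6*z^3 − (-2)
= -6*z^3 + 2
At (1, 1, -2): 50.

50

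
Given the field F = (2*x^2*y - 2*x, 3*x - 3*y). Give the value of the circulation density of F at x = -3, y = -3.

∂F₂/∂x = 3
∂F₁/∂y = 2*x^2
Scalar curl = -2*x^2 + 3
At (-3, -3): -15.

-15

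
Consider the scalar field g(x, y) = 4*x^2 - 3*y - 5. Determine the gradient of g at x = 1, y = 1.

(8, -3)

∂g/∂x = 8*x
∂g/∂y = -3
∇g = (8*x, -3)
At (1, 1): (8, -3).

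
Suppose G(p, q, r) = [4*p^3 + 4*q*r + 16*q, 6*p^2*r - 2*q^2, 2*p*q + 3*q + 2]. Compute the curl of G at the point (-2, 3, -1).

(-25, 6, 12)

(∇×G)₁ = ∂G₃/∂q − ∂G₂/∂r = -6*p^2 + 2*p + 3
(∇×G)₂ = ∂G₁/∂r − ∂G₃/∂p = 2*q
(∇×G)₃ = ∂G₂/∂p − ∂G₁/∂q = 12*p*r - 4*r - 16
∇×G = (-6*p^2 + 2*p + 3, 2*q, 12*p*r - 4*r - 16)
At (-2, 3, -1): (-25, 6, 12).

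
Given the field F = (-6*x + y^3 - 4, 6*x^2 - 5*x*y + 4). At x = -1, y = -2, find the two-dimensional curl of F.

∂F₂/∂x = 12*x - 5*y
∂F₁/∂y = 3*y^2
Scalar curl = 12*x - 3*y^2 - 5*y
At (-1, -2): -14.

-14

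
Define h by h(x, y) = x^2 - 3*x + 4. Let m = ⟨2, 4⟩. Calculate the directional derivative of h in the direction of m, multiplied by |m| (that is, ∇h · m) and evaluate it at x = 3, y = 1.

6

∂h/∂x = 2*x - 3
∂h/∂y = 0
∇h at (3, 1) = (3, 0)
∇h · m = (3)(2) + (0)(4) = 6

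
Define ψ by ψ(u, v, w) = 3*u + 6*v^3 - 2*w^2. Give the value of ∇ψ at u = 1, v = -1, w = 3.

∂ψ/∂u = 3
∂ψ/∂v = 18*v^2
∂ψ/∂w = -4*w
∇ψ = (3, 18*v^2, -4*w)
At (1, -1, 3): (3, 18, -12).

(3, 18, -12)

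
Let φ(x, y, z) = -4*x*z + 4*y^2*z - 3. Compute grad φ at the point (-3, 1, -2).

(8, -16, 16)

∂φ/∂x = -4*z
∂φ/∂y = 8*y*z
∂φ/∂z = -4*x + 4*y^2
∇φ = (-4*z, 8*y*z, -4*x + 4*y^2)
At (-3, 1, -2): (8, -16, 16).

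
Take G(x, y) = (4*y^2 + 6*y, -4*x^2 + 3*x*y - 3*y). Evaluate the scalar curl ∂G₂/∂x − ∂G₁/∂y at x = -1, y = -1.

7

∂G₂/∂x = -8*x + 3*y
∂G₁/∂y = 8*y + 6
Scalar curl = -8*x - 5*y - 6
At (-1, -1): 7.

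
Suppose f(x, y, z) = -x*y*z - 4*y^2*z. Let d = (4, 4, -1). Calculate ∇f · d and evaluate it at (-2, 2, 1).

∂f/∂x = -y*z
∂f/∂y = -x*z - 8*y*z
∂f/∂z = -x*y - 4*y^2
∇f at (-2, 2, 1) = (-2, -14, -12)
∇f · d = (-2)(4) + (-14)(4) + (-12)(-1) = -52

-52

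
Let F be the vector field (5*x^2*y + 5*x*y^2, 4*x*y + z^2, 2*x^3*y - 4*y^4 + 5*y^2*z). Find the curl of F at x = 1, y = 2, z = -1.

(-144, -12, -17)

(∇×F)₁ = ∂F₃/∂y − ∂F₂/∂z = 2*x^3 - 16*y^3 + 10*y*z - 2*z
(∇×F)₂ = ∂F₁/∂z − ∂F₃/∂x = -6*x^2*y
(∇×F)₃ = ∂F₂/∂x − ∂F₁/∂y = -5*x^2 - 10*x*y + 4*y
∇×F = (2*x^3 - 16*y^3 + 10*y*z - 2*z, -6*x^2*y, -5*x^2 - 10*x*y + 4*y)
At (1, 2, -1): (-144, -12, -17).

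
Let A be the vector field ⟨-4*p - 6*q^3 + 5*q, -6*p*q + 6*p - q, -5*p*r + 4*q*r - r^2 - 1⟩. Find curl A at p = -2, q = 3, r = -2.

(-8, -10, 145)

(∇×A)₁ = ∂A₃/∂q − ∂A₂/∂r = 4*r
(∇×A)₂ = ∂A₁/∂r − ∂A₃/∂p = 5*r
(∇×A)₃ = ∂A₂/∂p − ∂A₁/∂q = 18*q^2 - 6*q + 1
∇×A = (4*r, 5*r, 18*q^2 - 6*q + 1)
At (-2, 3, -2): (-8, -10, 145).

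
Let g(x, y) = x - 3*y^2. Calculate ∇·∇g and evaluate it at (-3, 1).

∂²g/∂x² = 0
∂²g/∂y² = -6
∇²g = -6
At (-3, 1): -6.

-6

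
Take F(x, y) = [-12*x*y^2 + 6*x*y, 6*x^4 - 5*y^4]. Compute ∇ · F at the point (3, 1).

∂F₁/∂x = -12*y^2 + 6*y
∂F₂/∂y = -20*y^3
∇·F = -20*y^3 - 12*y^2 + 6*y
At (3, 1): -26.

-26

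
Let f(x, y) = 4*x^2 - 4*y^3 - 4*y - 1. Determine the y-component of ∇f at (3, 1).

(∇f)_2 = ∂f/∂y = -12*y^2 - 4
At (3, 1): -16.

-16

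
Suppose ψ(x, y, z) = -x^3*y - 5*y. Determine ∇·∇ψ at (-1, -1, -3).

∂²ψ/∂x² = -6*x*y
∂²ψ/∂y² = 0
∂²ψ/∂z² = 0
∇²ψ = -6*x*y
At (-1, -1, -3): -6.

-6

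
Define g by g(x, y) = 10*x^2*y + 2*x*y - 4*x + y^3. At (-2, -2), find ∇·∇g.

∂²g/∂x² = 20*y
∂²g/∂y² = 6*y
∇²g = 26*y
At (-2, -2): -52.

-52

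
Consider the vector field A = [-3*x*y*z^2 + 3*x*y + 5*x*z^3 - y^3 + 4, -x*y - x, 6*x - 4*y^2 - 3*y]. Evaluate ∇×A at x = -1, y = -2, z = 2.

(13, -90, 4)

(∇×A)₁ = ∂A₃/∂y − ∂A₂/∂z = -8*y - 3
(∇×A)₂ = ∂A₁/∂z − ∂A₃/∂x = -6*x*y*z + 15*x*z^2 - 6
(∇×A)₃ = ∂A₂/∂x − ∂A₁/∂y = 3*x*z^2 - 3*x + 3*y^2 - y - 1
∇×A = (-8*y - 3, -6*x*y*z + 15*x*z^2 - 6, 3*x*z^2 - 3*x + 3*y^2 - y - 1)
At (-1, -2, 2): (13, -90, 4).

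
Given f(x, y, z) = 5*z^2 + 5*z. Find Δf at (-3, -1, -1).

∂²f/∂x² = 0
∂²f/∂y² = 0
∂²f/∂z² = 10
∇²f = 10
At (-3, -1, -1): 10.

10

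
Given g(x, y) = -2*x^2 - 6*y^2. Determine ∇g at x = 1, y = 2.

∂g/∂x = -4*x
∂g/∂y = -12*y
∇g = (-4*x, -12*y)
At (1, 2): (-4, -24).

(-4, -24)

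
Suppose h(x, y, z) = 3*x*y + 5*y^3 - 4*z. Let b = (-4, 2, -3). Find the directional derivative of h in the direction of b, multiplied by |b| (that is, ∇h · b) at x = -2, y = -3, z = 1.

∂h/∂x = 3*y
∂h/∂y = 3*x + 15*y^2
∂h/∂z = -4
∇h at (-2, -3, 1) = (-9, 129, -4)
∇h · b = (-9)(-4) + (129)(2) + (-4)(-3) = 306

306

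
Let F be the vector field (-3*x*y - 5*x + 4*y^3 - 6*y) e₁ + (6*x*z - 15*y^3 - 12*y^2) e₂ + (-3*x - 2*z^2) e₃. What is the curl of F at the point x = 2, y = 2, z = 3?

(∇×F)₁ = ∂F₃/∂y − ∂F₂/∂z = -6*x
(∇×F)₂ = ∂F₁/∂z − ∂F₃/∂x = 3
(∇×F)₃ = ∂F₂/∂x − ∂F₁/∂y = 3*x - 12*y^2 + 6*z + 6
∇×F = (-6*x, 3, 3*x - 12*y^2 + 6*z + 6)
At (2, 2, 3): (-12, 3, -18).

(-12, 3, -18)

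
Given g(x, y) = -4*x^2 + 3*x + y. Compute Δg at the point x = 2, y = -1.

∂²g/∂x² = -8
∂²g/∂y² = 0
∇²g = -8
At (2, -1): -8.

-8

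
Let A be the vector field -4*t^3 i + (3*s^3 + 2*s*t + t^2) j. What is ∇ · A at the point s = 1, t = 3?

8

∂A₁/∂s = 0
∂A₂/∂t = 2*s + 2*t
∇·A = 2*s + 2*t
At (1, 3): 8.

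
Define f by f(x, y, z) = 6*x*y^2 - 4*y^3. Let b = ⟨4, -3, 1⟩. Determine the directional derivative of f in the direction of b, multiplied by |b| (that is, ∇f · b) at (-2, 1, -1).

132

∂f/∂x = 6*y^2
∂f/∂y = 12*x*y - 12*y^2
∂f/∂z = 0
∇f at (-2, 1, -1) = (6, -36, 0)
∇f · b = (6)(4) + (-36)(-3) + (0)(1) = 132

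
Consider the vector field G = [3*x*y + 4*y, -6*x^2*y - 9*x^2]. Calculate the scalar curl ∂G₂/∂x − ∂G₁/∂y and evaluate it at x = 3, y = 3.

∂G₂/∂x = -12*x*y - 18*x
∂G₁/∂y = 3*x + 4
Scalar curl = -12*x*y - 21*x - 4
At (3, 3): -175.

-175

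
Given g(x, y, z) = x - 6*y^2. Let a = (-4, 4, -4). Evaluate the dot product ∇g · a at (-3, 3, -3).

-148

∂g/∂x = 1
∂g/∂y = -12*y
∂g/∂z = 0
∇g at (-3, 3, -3) = (1, -36, 0)
∇g · a = (1)(-4) + (-36)(4) + (0)(-4) = -148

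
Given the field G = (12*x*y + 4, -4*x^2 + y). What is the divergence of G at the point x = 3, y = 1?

∂G₁/∂x = 12*y
∂G₂/∂y = 1
∇·G = 12*y + 1
At (3, 1): 13.

13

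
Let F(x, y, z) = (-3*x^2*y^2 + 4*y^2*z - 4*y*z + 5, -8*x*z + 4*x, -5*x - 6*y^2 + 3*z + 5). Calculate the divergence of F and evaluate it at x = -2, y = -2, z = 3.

51

∂F₁/∂x = -6*x*y^2
∂F₂/∂y = 0
∂F₃/∂z = 3
∇·F = -6*x*y^2 + 3
At (-2, -2, 3): 51.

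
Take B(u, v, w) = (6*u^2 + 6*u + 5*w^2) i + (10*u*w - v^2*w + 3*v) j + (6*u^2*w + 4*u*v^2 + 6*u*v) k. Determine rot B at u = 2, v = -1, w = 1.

(∇×B)₁ = ∂B₃/∂v − ∂B₂/∂w = 8*u*v - 4*u + v^2
(∇×B)₂ = ∂B₁/∂w − ∂B₃/∂u = -12*u*w - 4*v^2 - 6*v + 10*w
(∇×B)₃ = ∂B₂/∂u − ∂B₁/∂v = 10*w
∇×B = (8*u*v - 4*u + v^2, -12*u*w - 4*v^2 - 6*v + 10*w, 10*w)
At (2, -1, 1): (-23, -12, 10).

(-23, -12, 10)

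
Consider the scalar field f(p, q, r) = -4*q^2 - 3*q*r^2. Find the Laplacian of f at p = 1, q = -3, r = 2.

10

∂²f/∂p² = 0
∂²f/∂q² = -8
∂²f/∂r² = -6*q
∇²f = -6*q - 8
At (1, -3, 2): 10.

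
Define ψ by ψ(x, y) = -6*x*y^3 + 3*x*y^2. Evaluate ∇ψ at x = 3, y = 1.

∂ψ/∂x = -6*y^3 + 3*y^2
∂ψ/∂y = -18*x*y^2 + 6*x*y
∇ψ = (-6*y^3 + 3*y^2, -18*x*y^2 + 6*x*y)
At (3, 1): (-3, -36).

(-3, -36)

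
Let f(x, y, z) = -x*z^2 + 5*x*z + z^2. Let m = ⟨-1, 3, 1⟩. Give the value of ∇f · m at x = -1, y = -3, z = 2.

∂f/∂x = -z^2 + 5*z
∂f/∂y = 0
∂f/∂z = -2*x*z + 5*x + 2*z
∇f at (-1, -3, 2) = (6, 0, 3)
∇f · m = (6)(-1) + (0)(3) + (3)(1) = -3

-3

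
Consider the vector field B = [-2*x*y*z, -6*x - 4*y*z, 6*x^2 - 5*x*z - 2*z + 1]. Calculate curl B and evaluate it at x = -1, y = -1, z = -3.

(-4, -5, 0)

(∇×B)₁ = ∂B₃/∂y − ∂B₂/∂z = 4*y
(∇×B)₂ = ∂B₁/∂z − ∂B₃/∂x = -2*x*y - 12*x + 5*z
(∇×B)₃ = ∂B₂/∂x − ∂B₁/∂y = 2*x*z - 6
∇×B = (4*y, -2*x*y - 12*x + 5*z, 2*x*z - 6)
At (-1, -1, -3): (-4, -5, 0).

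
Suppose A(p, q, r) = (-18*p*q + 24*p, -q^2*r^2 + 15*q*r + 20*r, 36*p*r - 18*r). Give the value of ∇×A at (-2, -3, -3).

(∇×A)₁ = ∂A₃/∂q − ∂A₂/∂r = 2*q^2*r - 15*q - 20
(∇×A)₂ = ∂A₁/∂r − ∂A₃/∂p = -36*r
(∇×A)₃ = ∂A₂/∂p − ∂A₁/∂q = 18*p
∇×A = (2*q^2*r - 15*q - 20, -36*r, 18*p)
At (-2, -3, -3): (-29, 108, -36).

(-29, 108, -36)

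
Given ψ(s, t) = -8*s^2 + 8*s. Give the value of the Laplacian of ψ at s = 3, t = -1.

∂²ψ/∂s² = -16
∂²ψ/∂t² = 0
∇²ψ = -16
At (3, -1): -16.

-16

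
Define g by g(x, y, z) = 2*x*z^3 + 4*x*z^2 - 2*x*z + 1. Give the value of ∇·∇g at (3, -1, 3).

∂²g/∂x² = 0
∂²g/∂y² = 0
∂²g/∂z² = 4*x*(3*z + 2)
∇²g = 12*x*z + 8*x
At (3, -1, 3): 132.

132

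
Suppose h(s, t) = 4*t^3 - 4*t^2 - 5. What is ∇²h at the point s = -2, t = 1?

16

∂²h/∂s² = 0
∂²h/∂t² = 8*(3*t - 1)
∇²h = 24*t - 8
At (-2, 1): 16.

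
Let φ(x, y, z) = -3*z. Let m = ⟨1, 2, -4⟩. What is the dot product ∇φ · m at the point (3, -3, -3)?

∂φ/∂x = 0
∂φ/∂y = 0
∂φ/∂z = -3
∇φ at (3, -3, -3) = (0, 0, -3)
∇φ · m = (0)(1) + (0)(2) + (-3)(-4) = 12

12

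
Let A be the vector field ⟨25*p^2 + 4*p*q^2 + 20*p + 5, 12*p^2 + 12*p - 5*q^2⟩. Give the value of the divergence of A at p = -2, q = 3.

∂A₁/∂p = 50*p + 4*q^2 + 20
∂A₂/∂q = -10*q
∇·A = 50*p + 4*q^2 - 10*q + 20
At (-2, 3): -74.

-74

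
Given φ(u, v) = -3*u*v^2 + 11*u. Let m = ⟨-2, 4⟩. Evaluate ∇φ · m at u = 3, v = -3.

248

∂φ/∂u = -3*v^2 + 11
∂φ/∂v = -6*u*v
∇φ at (3, -3) = (-16, 54)
∇φ · m = (-16)(-2) + (54)(4) = 248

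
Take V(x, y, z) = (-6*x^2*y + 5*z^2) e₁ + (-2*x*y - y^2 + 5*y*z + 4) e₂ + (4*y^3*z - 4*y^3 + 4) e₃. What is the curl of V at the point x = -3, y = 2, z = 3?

(86, 30, 50)

(∇×V)₁ = ∂V₃/∂y − ∂V₂/∂z = 12*y^2*z - 12*y^2 - 5*y
(∇×V)₂ = ∂V₁/∂z − ∂V₃/∂x = 10*z
(∇×V)₃ = ∂V₂/∂x − ∂V₁/∂y = 6*x^2 - 2*y
∇×V = (12*y^2*z - 12*y^2 - 5*y, 10*z, 6*x^2 - 2*y)
At (-3, 2, 3): (86, 30, 50).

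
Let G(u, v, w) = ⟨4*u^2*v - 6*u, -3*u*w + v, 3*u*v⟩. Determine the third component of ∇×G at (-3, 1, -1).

-33

(∇×G)_3 = ∂G₂/∂u − ∂G₁/∂v
= -3*w − (4*u^2)
= -4*u^2 - 3*w
At (-3, 1, -1): -33.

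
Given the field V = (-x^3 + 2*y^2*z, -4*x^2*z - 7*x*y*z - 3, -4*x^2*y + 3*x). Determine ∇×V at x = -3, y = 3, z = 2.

(-63, -57, -18)

(∇×V)₁ = ∂V₃/∂y − ∂V₂/∂z = 7*x*y
(∇×V)₂ = ∂V₁/∂z − ∂V₃/∂x = 8*x*y + 2*y^2 - 3
(∇×V)₃ = ∂V₂/∂x − ∂V₁/∂y = -8*x*z - 11*y*z
∇×V = (7*x*y, 8*x*y + 2*y^2 - 3, -8*x*z - 11*y*z)
At (-3, 3, 2): (-63, -57, -18).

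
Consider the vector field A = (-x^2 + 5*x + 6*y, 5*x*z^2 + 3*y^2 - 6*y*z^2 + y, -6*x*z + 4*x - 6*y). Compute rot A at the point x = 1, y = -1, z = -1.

(∇×A)₁ = ∂A₃/∂y − ∂A₂/∂z = -10*x*z + 12*y*z - 6
(∇×A)₂ = ∂A₁/∂z − ∂A₃/∂x = 6*z - 4
(∇×A)₃ = ∂A₂/∂x − ∂A₁/∂y = 5*z^2 - 6
∇×A = (-10*x*z + 12*y*z - 6, 6*z - 4, 5*z^2 - 6)
At (1, -1, -1): (16, -10, -1).

(16, -10, -1)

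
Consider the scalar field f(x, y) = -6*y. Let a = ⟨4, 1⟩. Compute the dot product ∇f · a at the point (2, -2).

-6

∂f/∂x = 0
∂f/∂y = -6
∇f at (2, -2) = (0, -6)
∇f · a = (0)(4) + (-6)(1) = -6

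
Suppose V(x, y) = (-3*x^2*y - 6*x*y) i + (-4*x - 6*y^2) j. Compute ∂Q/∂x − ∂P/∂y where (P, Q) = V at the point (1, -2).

5

∂V₂/∂x = -4
∂V₁/∂y = -3*x^2 - 6*x
Scalar curl = 3*x^2 + 6*x - 4
At (1, -2): 5.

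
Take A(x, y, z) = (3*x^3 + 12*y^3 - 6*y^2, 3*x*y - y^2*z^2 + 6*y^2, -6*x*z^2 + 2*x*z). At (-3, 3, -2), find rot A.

(∇×A)₁ = ∂A₃/∂y − ∂A₂/∂z = 2*y^2*z
(∇×A)₂ = ∂A₁/∂z − ∂A₃/∂x = 6*z^2 - 2*z
(∇×A)₃ = ∂A₂/∂x − ∂A₁/∂y = -36*y^2 + 15*y
∇×A = (2*y^2*z, 6*z^2 - 2*z, -36*y^2 + 15*y)
At (-3, 3, -2): (-36, 28, -279).

(-36, 28, -279)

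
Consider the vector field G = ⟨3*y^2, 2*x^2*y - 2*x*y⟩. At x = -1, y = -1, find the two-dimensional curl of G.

12

∂G₂/∂x = 4*x*y - 2*y
∂G₁/∂y = 6*y
Scalar curl = 4*x*y - 8*y
At (-1, -1): 12.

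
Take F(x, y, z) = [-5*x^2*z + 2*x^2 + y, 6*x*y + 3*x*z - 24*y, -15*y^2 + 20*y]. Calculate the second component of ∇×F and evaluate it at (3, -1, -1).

-45

(∇×F)_2 = ∂F₁/∂z − ∂F₃/∂x
= -5*x^2 − (0)
= -5*x^2
At (3, -1, -1): -45.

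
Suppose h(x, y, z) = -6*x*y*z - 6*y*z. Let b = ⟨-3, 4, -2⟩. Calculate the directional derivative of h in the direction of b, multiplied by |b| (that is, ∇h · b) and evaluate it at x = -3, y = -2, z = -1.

∂h/∂x = -6*y*z
∂h/∂y = -6*x*z - 6*z
∂h/∂z = -6*x*y - 6*y
∇h at (-3, -2, -1) = (-12, -12, -24)
∇h · b = (-12)(-3) + (-12)(4) + (-24)(-2) = 36

36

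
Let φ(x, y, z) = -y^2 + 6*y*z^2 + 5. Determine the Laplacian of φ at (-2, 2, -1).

22

∂²φ/∂x² = 0
∂²φ/∂y² = -2
∂²φ/∂z² = 12*y
∇²φ = 12*y - 2
At (-2, 2, -1): 22.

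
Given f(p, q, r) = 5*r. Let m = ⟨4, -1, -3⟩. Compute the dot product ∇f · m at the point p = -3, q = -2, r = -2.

∂f/∂p = 0
∂f/∂q = 0
∂f/∂r = 5
∇f at (-3, -2, -2) = (0, 0, 5)
∇f · m = (0)(4) + (0)(-1) + (5)(-3) = -15

-15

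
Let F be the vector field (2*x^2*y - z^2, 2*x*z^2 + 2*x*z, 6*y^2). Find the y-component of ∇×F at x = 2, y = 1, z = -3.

6

(∇×F)_2 = ∂F₁/∂z − ∂F₃/∂x
= -2*z − (0)
= -2*z
At (2, 1, -3): 6.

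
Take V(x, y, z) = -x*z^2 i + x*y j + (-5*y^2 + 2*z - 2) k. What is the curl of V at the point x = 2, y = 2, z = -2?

(-20, 8, 2)

(∇×V)₁ = ∂V₃/∂y − ∂V₂/∂z = -10*y
(∇×V)₂ = ∂V₁/∂z − ∂V₃/∂x = -2*x*z
(∇×V)₃ = ∂V₂/∂x − ∂V₁/∂y = y
∇×V = (-10*y, -2*x*z, y)
At (2, 2, -2): (-20, 8, 2).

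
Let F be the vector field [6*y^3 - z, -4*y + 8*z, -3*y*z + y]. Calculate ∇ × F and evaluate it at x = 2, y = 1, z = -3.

(∇×F)₁ = ∂F₃/∂y − ∂F₂/∂z = -3*z - 7
(∇×F)₂ = ∂F₁/∂z − ∂F₃/∂x = -1
(∇×F)₃ = ∂F₂/∂x − ∂F₁/∂y = -18*y^2
∇×F = (-3*z - 7, -1, -18*y^2)
At (2, 1, -3): (2, -1, -18).

(2, -1, -18)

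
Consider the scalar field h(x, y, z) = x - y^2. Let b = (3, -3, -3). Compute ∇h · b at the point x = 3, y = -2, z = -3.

∂h/∂x = 1
∂h/∂y = -2*y
∂h/∂z = 0
∇h at (3, -2, -3) = (1, 4, 0)
∇h · b = (1)(3) + (4)(-3) + (0)(-3) = -9

-9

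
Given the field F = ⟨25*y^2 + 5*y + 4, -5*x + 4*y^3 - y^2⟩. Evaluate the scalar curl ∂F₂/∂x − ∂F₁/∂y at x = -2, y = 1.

-60

∂F₂/∂x = -5
∂F₁/∂y = 50*y + 5
Scalar curl = -50*y - 10
At (-2, 1): -60.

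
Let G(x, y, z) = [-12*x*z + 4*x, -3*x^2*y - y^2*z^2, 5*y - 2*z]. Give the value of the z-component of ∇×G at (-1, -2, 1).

-12

(∇×G)_3 = ∂G₂/∂x − ∂G₁/∂y
= -6*x*y − (0)
= -6*x*y
At (-1, -2, 1): -12.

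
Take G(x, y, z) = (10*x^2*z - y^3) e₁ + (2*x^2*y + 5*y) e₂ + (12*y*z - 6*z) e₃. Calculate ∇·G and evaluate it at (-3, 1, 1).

-31

∂G₁/∂x = 20*x*z
∂G₂/∂y = 2*x^2 + 5
∂G₃/∂z = 12*y - 6
∇·G = 2*x^2 + 20*x*z + 12*y - 1
At (-3, 1, 1): -31.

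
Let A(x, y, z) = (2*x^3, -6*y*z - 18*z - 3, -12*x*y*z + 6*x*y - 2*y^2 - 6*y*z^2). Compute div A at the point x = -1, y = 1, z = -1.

∂A₁/∂x = 6*x^2
∂A₂/∂y = -6*z
∂A₃/∂z = -12*x*y - 12*y*z
∇·A = 6*x^2 - 12*x*y - 12*y*z - 6*z
At (-1, 1, -1): 36.

36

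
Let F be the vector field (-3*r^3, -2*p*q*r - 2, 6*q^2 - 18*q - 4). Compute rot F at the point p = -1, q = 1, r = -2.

(-8, -36, 4)

(∇×F)₁ = ∂F₃/∂q − ∂F₂/∂r = 2*p*q + 12*q - 18
(∇×F)₂ = ∂F₁/∂r − ∂F₃/∂p = -9*r^2
(∇×F)₃ = ∂F₂/∂p − ∂F₁/∂q = -2*q*r
∇×F = (2*p*q + 12*q - 18, -9*r^2, -2*q*r)
At (-1, 1, -2): (-8, -36, 4).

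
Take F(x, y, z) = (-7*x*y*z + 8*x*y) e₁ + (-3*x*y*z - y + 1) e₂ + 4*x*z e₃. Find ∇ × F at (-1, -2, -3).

(6, -2, 11)

(∇×F)₁ = ∂F₃/∂y − ∂F₂/∂z = 3*x*y
(∇×F)₂ = ∂F₁/∂z − ∂F₃/∂x = -7*x*y - 4*z
(∇×F)₃ = ∂F₂/∂x − ∂F₁/∂y = 7*x*z - 8*x - 3*y*z
∇×F = (3*x*y, -7*x*y - 4*z, 7*x*z - 8*x - 3*y*z)
At (-1, -2, -3): (6, -2, 11).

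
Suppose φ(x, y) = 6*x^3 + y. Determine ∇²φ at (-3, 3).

-108

∂²φ/∂x² = 36*x
∂²φ/∂y² = 0
∇²φ = 36*x
At (-3, 3): -108.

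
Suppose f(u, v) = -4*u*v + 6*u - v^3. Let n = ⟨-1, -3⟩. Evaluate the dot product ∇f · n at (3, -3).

99

∂f/∂u = -4*v + 6
∂f/∂v = -4*u - 3*v^2
∇f at (3, -3) = (18, -39)
∇f · n = (18)(-1) + (-39)(-3) = 99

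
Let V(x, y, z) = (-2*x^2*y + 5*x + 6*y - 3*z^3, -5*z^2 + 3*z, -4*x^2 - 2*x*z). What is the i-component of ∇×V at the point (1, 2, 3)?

27

(∇×V)_1 = ∂V₃/∂y − ∂V₂/∂z
= 0 − (-10*z + 3)
= 10*z - 3
At (1, 2, 3): 27.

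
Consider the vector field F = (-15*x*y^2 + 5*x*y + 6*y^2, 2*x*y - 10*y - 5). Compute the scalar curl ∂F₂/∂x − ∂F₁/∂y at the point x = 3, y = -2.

∂F₂/∂x = 2*y
∂F₁/∂y = -30*x*y + 5*x + 12*y
Scalar curl = 30*x*y - 5*x - 10*y
At (3, -2): -175.

-175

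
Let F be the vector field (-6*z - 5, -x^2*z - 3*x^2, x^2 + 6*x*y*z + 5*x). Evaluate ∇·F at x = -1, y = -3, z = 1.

∂F₁/∂x = 0
∂F₂/∂y = 0
∂F₃/∂z = 6*x*y
∇·F = 6*x*y
At (-1, -3, 1): 18.

18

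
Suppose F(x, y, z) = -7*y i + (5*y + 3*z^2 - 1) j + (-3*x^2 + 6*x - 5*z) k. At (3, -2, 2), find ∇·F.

0

∂F₁/∂x = 0
∂F₂/∂y = 5
∂F₃/∂z = -5
∇·F = 0
At (3, -2, 2): 0.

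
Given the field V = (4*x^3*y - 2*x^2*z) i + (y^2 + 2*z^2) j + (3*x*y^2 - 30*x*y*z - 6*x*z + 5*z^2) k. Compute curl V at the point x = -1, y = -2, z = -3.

(∇×V)₁ = ∂V₃/∂y − ∂V₂/∂z = 6*x*y - 30*x*z - 4*z
(∇×V)₂ = ∂V₁/∂z − ∂V₃/∂x = -2*x^2 - 3*y^2 + 30*y*z + 6*z
(∇×V)₃ = ∂V₂/∂x − ∂V₁/∂y = -4*x^3
∇×V = (6*x*y - 30*x*z - 4*z, -2*x^2 - 3*y^2 + 30*y*z + 6*z, -4*x^3)
At (-1, -2, -3): (-66, 148, 4).

(-66, 148, 4)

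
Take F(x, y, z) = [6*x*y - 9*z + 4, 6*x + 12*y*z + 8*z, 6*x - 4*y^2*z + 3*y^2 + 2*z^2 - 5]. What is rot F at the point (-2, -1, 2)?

(∇×F)₁ = ∂F₃/∂y − ∂F₂/∂z = -8*y*z - 6*y - 8
(∇×F)₂ = ∂F₁/∂z − ∂F₃/∂x = -15
(∇×F)₃ = ∂F₂/∂x − ∂F₁/∂y = -6*x + 6
∇×F = (-8*y*z - 6*y - 8, -15, -6*x + 6)
At (-2, -1, 2): (14, -15, 18).

(14, -15, 18)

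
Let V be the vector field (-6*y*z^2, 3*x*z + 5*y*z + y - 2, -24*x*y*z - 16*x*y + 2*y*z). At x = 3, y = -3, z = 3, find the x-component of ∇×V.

-252

(∇×V)_1 = ∂V₃/∂y − ∂V₂/∂z
= -24*x*z - 16*x + 2*z − (3*x + 5*y)
= -24*x*z - 19*x - 5*y + 2*z
At (3, -3, 3): -252.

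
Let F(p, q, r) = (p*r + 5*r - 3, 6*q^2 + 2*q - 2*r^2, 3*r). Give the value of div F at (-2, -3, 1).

-30

∂F₁/∂p = r
∂F₂/∂q = 12*q + 2
∂F₃/∂r = 3
∇·F = 12*q + r + 5
At (-2, -3, 1): -30.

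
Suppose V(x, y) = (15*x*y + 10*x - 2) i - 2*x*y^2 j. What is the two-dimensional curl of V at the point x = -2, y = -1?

28

∂V₂/∂x = -2*y^2
∂V₁/∂y = 15*x
Scalar curl = -15*x - 2*y^2
At (-2, -1): 28.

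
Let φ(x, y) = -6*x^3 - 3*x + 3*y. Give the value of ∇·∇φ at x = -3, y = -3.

108

∂²φ/∂x² = -36*x
∂²φ/∂y² = 0
∇²φ = -36*x
At (-3, -3): 108.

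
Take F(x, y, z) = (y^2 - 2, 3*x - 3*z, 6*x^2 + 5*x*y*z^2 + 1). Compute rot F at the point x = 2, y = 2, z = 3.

(∇×F)₁ = ∂F₃/∂y − ∂F₂/∂z = 5*x*z^2 + 3
(∇×F)₂ = ∂F₁/∂z − ∂F₃/∂x = -12*x - 5*y*z^2
(∇×F)₃ = ∂F₂/∂x − ∂F₁/∂y = -2*y + 3
∇×F = (5*x*z^2 + 3, -12*x - 5*y*z^2, -2*y + 3)
At (2, 2, 3): (93, -114, -1).

(93, -114, -1)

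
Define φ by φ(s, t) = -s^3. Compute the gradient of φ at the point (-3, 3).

∂φ/∂s = -3*s^2
∂φ/∂t = 0
∇φ = (-3*s^2, 0)
At (-3, 3): (-27, 0).

(-27, 0)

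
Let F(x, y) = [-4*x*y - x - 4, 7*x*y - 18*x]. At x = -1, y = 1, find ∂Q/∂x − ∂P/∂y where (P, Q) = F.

-15

∂F₂/∂x = 7*y - 18
∂F₁/∂y = -4*x
Scalar curl = 4*x + 7*y - 18
At (-1, 1): -15.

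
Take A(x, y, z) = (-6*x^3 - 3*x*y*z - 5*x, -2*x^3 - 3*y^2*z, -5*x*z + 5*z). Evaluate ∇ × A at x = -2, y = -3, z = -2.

(∇×A)₁ = ∂A₃/∂y − ∂A₂/∂z = 3*y^2
(∇×A)₂ = ∂A₁/∂z − ∂A₃/∂x = -3*x*y + 5*z
(∇×A)₃ = ∂A₂/∂x − ∂A₁/∂y = -6*x^2 + 3*x*z
∇×A = (3*y^2, -3*x*y + 5*z, -6*x^2 + 3*x*z)
At (-2, -3, -2): (27, -28, -12).

(27, -28, -12)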